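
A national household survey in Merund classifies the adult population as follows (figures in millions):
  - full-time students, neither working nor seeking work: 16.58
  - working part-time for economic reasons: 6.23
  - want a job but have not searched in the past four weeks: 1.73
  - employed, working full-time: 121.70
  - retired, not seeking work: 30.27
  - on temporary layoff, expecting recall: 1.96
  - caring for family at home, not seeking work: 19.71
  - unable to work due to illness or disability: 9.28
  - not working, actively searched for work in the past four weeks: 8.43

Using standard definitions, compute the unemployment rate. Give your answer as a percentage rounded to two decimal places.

Unemployment rate ≈ 7.51%.

Employed = 6.23 + 121.70 = 127.93 million (anyone who worked, including part-time for economic reasons, counts as employed).
Unemployed = 1.96 + 8.43 = 10.39 million (jobless and actively searching, or on temporary layoff).
Labor force = 127.93 + 10.39 = 138.32 million.
Unemployment rate = 10.39 / 138.32 = 7.51%.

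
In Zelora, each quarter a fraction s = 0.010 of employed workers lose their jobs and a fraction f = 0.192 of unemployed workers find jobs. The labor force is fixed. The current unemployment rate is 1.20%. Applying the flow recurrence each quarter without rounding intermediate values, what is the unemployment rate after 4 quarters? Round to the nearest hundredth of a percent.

Unemployment rate after four quarters ≈ 3.43%.

With a fixed labor force, u_{t+1} = u_t + s·(1−u_t) − f·u_t = u_t·(1−s−f) + s.
Here 1−s−f = 0.798 and s = 0.010.
u_1 = 0.012000 × 0.798 + 0.010 = 0.019576.
u_2 = 0.019576 × 0.798 + 0.010 = 0.025622.
u_3 = 0.025622 × 0.798 + 0.010 = 0.030446.
u_4 = 0.030446 × 0.798 + 0.010 = 0.034296.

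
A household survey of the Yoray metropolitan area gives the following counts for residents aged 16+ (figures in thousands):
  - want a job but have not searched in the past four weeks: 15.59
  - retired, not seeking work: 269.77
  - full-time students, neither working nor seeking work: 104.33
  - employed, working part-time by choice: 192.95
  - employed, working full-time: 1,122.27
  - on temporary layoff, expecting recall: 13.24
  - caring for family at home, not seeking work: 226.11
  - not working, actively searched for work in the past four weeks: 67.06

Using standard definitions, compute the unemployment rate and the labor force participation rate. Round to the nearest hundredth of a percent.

Employed = 192.95 + 1,122.27 = 1,315.22 thousand.
Unemployed = 13.24 + 67.06 = 80.30 thousand (jobless and actively searching, or on temporary layoff).
Labor force = 1,315.22 + 80.30 = 1,395.52 thousand.
Not in labor force = 15.59 + 269.77 + 104.33 + 226.11 = 615.80 thousand (those not working and not actively searching are outside the labor force — including those who want a job but have given up searching).
Civilian working-age population = 1,395.52 + 615.80 = 2,011.32 thousand.
Unemployment rate = 80.30 / 1,395.52 = 5.75%.
Labor force participation rate = 1,395.52 / 2,011.32 = 69.38%.

Unemployment rate ≈ 5.75%; labor force participation rate ≈ 69.38%.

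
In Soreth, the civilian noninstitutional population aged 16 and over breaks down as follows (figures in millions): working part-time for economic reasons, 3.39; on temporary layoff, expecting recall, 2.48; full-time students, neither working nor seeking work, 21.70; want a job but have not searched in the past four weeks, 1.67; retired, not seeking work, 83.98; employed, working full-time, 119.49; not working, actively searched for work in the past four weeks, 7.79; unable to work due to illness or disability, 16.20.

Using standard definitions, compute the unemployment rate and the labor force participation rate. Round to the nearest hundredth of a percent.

Unemployment rate ≈ 7.71%; labor force participation rate ≈ 51.87%.

Employed = 3.39 + 119.49 = 122.88 million (anyone who worked, including part-time for economic reasons, counts as employed).
Unemployed = 2.48 + 7.79 = 10.27 million (jobless and actively searching, or on temporary layoff).
Labor force = 122.88 + 10.27 = 133.15 million.
Not in labor force = 21.70 + 1.67 + 83.98 + 16.20 = 123.55 million (those not working and not actively searching are outside the labor force — including those who want a job but have given up searching).
Civilian working-age population = 133.15 + 123.55 = 256.70 million.
Unemployment rate = 10.27 / 133.15 = 7.71%.
Labor force participation rate = 133.15 / 256.70 = 51.87%.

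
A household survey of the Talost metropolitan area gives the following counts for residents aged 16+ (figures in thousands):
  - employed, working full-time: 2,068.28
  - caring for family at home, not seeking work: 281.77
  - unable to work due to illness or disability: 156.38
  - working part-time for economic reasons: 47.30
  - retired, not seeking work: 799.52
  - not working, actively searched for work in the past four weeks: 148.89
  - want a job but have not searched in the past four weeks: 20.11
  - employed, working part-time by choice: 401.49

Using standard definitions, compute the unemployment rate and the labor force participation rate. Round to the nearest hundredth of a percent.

Employed = 2,068.28 + 47.30 + 401.49 = 2,517.07 thousand (anyone who worked, including part-time for economic reasons, counts as employed).
Unemployed = 148.89 thousand.
Labor force = 2,517.07 + 148.89 = 2,665.96 thousand.
Not in labor force = 281.77 + 156.38 + 799.52 + 20.11 = 1,257.78 thousand (those not working and not actively searching are outside the labor force — including those who want a job but have given up searching).
Civilian working-age population = 2,665.96 + 1,257.78 = 3,923.74 thousand.
Unemployment rate = 148.89 / 2,665.96 = 5.58%.
Labor force participation rate = 2,665.96 / 3,923.74 = 67.94%.

Unemployment rate ≈ 5.58%; labor force participation rate ≈ 67.94%.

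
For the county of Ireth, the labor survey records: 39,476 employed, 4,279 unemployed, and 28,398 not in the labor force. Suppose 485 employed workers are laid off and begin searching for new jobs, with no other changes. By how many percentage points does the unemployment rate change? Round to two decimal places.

The unemployment rate changes by +1.11 percentage points.

Initially, labor force = 39,476 + 4,279 = 43,755, so u = 4,279/43,755 = 9.78%.
After the change, employed falls and unemployed rises by 485; labor force unchanged → E = 38,991, U = 4,764, labor force = 43,755.
New unemployment rate = 4,764 / 43,755 = 10.89%.
Change = 10.89% − 9.78% = +1.11 percentage points.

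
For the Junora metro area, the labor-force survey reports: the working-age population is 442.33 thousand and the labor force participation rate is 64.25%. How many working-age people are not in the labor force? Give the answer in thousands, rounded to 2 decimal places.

About 158.13 thousand are not in the labor force.

Share not in the labor force = 1 − 0.6425 = 0.3575.
Not in labor force = 0.3575 × 442.33 ≈ 158.13 thousand.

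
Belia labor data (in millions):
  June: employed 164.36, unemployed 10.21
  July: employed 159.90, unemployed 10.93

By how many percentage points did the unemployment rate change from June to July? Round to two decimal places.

June: labor force = 164.36 + 10.21 = 174.57; u = 10.21/174.57 = 5.85%.
July: labor force = 159.90 + 10.93 = 170.83; u = 10.93/170.83 = 6.40%.
Change = 6.40% − 5.85% = +0.55 pp.

The unemployment rate changed by +0.55 percentage points.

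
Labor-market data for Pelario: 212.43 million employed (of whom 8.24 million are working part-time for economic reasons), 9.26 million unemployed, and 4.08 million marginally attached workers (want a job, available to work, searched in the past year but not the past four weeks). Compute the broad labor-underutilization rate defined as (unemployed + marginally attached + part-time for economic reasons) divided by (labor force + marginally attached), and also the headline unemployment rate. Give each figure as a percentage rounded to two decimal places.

Broad underutilization rate ≈ 9.56%; headline unemployment rate ≈ 4.18%.

Labor force = 212.43 + 9.26 = 221.69 million.
Numerator = 9.26 + 4.08 + 8.24 = 21.58 million.
Denominator = 221.69 + 4.08 = 225.77 million.
Broad rate = 21.58 / 225.77 = 9.56%.
Headline unemployment rate = 9.26 / 221.69 = 4.18%.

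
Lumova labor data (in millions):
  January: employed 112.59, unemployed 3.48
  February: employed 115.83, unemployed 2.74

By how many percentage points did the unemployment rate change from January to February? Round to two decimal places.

January: labor force = 112.59 + 3.48 = 116.07; u = 3.48/116.07 = 3.00%.
February: labor force = 115.83 + 2.74 = 118.57; u = 2.74/118.57 = 2.31%.
Change = 2.31% − 3.00% = −0.69 pp.

The unemployment rate changed by −0.69 percentage points.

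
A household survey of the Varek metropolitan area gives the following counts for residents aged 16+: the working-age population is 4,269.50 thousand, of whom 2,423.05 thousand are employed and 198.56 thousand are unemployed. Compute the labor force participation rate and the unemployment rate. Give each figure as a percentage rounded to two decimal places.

Labor force = employed + unemployed = 2,423.05 + 198.56 = 2,621.61 thousand.
Unemployment rate = 198.56 / 2,621.61 = 7.57%.
Labor force participation rate = 2,621.61 / 4,269.50 = 61.40%.

Labor force participation rate ≈ 61.40%; unemployment rate ≈ 7.57%.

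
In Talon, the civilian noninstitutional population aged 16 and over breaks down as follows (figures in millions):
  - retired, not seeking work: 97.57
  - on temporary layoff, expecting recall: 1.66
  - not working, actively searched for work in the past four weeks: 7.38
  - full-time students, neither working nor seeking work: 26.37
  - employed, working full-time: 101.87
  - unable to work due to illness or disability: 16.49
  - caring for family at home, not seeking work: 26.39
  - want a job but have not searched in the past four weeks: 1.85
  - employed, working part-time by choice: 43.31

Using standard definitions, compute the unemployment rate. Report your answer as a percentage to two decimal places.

Unemployment rate ≈ 5.86%.

Employed = 101.87 + 43.31 = 145.18 million.
Unemployed = 1.66 + 7.38 = 9.04 million (jobless and actively searching, or on temporary layoff).
Labor force = 145.18 + 9.04 = 154.22 million.
Unemployment rate = 9.04 / 154.22 = 5.86%.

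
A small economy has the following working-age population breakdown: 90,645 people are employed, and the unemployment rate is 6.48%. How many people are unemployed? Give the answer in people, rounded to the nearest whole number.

About 6,281 are unemployed.

Let U be the number unemployed. The labor force is E + U, and U/(E+U) = 0.0648.
So U = 0.0648 × 90,645 / (1 − 0.0648) = 5873.80 / 0.9352 ≈ 6,281.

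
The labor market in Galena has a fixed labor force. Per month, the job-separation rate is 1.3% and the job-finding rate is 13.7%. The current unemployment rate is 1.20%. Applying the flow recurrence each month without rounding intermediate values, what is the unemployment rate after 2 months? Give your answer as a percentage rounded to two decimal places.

Unemployment rate after two months ≈ 3.27%.

With a fixed labor force, u_{t+1} = u_t + s·(1−u_t) − f·u_t = u_t·(1−s−f) + s.
Here 1−s−f = 0.850 and s = 0.013.
u_1 = 0.012000 × 0.850 + 0.013 = 0.023200.
u_2 = 0.023200 × 0.850 + 0.013 = 0.032720.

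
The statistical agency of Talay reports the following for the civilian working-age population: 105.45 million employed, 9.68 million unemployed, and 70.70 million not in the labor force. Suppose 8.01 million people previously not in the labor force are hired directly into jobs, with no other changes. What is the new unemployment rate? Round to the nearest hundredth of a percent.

Initially, labor force = 105.45 + 9.68 = 115.13 million, so u = 9.68/115.13 = 8.41%.
After the change, employed and labor force both rise by 8.01; unemployed unchanged → E = 113.46, U = 9.68, labor force = 123.14 million.
New unemployment rate = 9.68 / 123.14 = 7.86%.

New unemployment rate ≈ 7.86%.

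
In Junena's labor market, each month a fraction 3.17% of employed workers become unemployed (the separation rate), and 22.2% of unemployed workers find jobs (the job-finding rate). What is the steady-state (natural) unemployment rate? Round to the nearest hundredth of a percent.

Steady-state unemployment rate ≈ 12.50%.

At steady state the flows balance: s·E = f·U, so U/(E+U) = s/(s+f).
u* = 3.17 / (3.17 + 22.2) = 3.17 / 25.37 = 12.50%.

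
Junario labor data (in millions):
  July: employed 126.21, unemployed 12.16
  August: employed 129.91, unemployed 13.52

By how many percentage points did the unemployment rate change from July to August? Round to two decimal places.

July: labor force = 126.21 + 12.16 = 138.37; u = 12.16/138.37 = 8.79%.
August: labor force = 129.91 + 13.52 = 143.43; u = 13.52/143.43 = 9.43%.
Change = 9.43% − 8.79% = +0.64 pp.

The unemployment rate changed by +0.64 percentage points.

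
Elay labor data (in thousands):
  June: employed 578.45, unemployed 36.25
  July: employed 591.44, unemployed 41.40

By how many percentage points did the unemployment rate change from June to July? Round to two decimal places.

The unemployment rate changed by +0.64 percentage points.

June: labor force = 578.45 + 36.25 = 614.70; u = 36.25/614.70 = 5.90%.
July: labor force = 591.44 + 41.40 = 632.84; u = 41.40/632.84 = 6.54%.
Change = 6.54% − 5.90% = +0.64 pp.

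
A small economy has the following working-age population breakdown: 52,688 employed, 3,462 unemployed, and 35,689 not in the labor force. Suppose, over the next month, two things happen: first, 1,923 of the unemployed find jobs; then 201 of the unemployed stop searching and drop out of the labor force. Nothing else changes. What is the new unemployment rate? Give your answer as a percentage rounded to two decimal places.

New unemployment rate ≈ 2.39%.

Initially, labor force = 52,688 + 3,462 = 56,150, so u = 3,462/56,150 = 6.17%.
After the first change, unemployed falls and employed rises by 1,923; labor force unchanged → E = 54,611, U = 1,539, labor force = 56,150.
After the second change, unemployed and labor force both fall by 201 → E = 54,611, U = 1,338, labor force = 55,949.
New unemployment rate = 1,338 / 55,949 = 2.39%.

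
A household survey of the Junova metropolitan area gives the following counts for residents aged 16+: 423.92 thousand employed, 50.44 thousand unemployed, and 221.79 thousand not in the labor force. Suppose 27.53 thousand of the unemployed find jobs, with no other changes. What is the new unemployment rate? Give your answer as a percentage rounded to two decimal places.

New unemployment rate ≈ 4.83%.

Initially, labor force = 423.92 + 50.44 = 474.36 thousand, so u = 50.44/474.36 = 10.63%.
After the change, unemployed falls and employed rises by 27.53; labor force unchanged → E = 451.45, U = 22.91, labor force = 474.36 thousand.
New unemployment rate = 22.91 / 474.36 = 4.83%.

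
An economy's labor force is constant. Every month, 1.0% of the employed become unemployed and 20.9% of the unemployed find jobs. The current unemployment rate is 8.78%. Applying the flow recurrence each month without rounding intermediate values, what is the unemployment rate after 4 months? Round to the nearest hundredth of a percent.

With a fixed labor force, u_{t+1} = u_t + s·(1−u_t) − f·u_t = u_t·(1−s−f) + s.
Here 1−s−f = 0.781 and s = 0.010.
u_1 = 0.087800 × 0.781 + 0.010 = 0.078572.
u_2 = 0.078572 × 0.781 + 0.010 = 0.071365.
u_3 = 0.071365 × 0.781 + 0.010 = 0.065736.
u_4 = 0.065736 × 0.781 + 0.010 = 0.061340.

Unemployment rate after four months ≈ 6.13%.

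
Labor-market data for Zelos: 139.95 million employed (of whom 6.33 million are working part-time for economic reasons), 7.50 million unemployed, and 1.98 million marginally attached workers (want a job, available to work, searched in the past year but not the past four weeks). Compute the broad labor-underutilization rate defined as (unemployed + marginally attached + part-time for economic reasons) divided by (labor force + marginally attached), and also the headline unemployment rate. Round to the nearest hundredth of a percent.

Broad underutilization rate ≈ 10.58%; headline unemployment rate ≈ 5.09%.

Labor force = 139.95 + 7.50 = 147.45 million.
Numerator = 7.50 + 1.98 + 6.33 = 15.81 million.
Denominator = 147.45 + 1.98 = 149.43 million.
Broad rate = 15.81 / 149.43 = 10.58%.
Headline unemployment rate = 7.50 / 147.45 = 5.09%.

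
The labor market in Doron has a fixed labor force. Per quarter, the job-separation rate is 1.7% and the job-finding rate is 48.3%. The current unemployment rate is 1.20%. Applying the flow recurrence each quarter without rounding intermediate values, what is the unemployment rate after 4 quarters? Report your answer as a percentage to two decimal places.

With a fixed labor force, u_{t+1} = u_t + s·(1−u_t) − f·u_t = u_t·(1−s−f) + s.
Here 1−s−f = 0.500 and s = 0.017.
u_1 = 0.012000 × 0.500 + 0.017 = 0.023000.
u_2 = 0.023000 × 0.500 + 0.017 = 0.028500.
u_3 = 0.028500 × 0.500 + 0.017 = 0.031250.
u_4 = 0.031250 × 0.500 + 0.017 = 0.032625.

Unemployment rate after four quarters ≈ 3.26%.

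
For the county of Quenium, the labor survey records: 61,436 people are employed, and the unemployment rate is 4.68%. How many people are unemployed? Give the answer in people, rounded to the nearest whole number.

About 3,016 are unemployed.

Let U be the number unemployed. The labor force is E + U, and U/(E+U) = 0.0468.
So U = 0.0468 × 61,436 / (1 − 0.0468) = 2875.20 / 0.9532 ≈ 3,016.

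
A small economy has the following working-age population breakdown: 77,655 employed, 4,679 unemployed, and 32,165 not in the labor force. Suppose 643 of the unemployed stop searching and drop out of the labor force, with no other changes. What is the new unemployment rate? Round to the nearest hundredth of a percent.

Initially, labor force = 77,655 + 4,679 = 82,334, so u = 4,679/82,334 = 5.68%.
After the change, unemployed and labor force both fall by 643 → E = 77,655, U = 4,036, labor force = 81,691.
New unemployment rate = 4,036 / 81,691 = 4.94%.

New unemployment rate ≈ 4.94%.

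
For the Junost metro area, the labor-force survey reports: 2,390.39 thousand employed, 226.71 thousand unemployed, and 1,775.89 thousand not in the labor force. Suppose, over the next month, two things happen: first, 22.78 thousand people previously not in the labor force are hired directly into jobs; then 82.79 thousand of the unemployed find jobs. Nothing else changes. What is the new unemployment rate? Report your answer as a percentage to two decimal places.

New unemployment rate ≈ 5.45%.

Initially, labor force = 2,390.39 + 226.71 = 2,617.10 thousand, so u = 226.71/2,617.10 = 8.66%.
After the first change, employed and labor force both rise by 22.78; unemployed unchanged → E = 2,413.17, U = 226.71, labor force = 2,639.88 thousand.
After the second change, unemployed falls and employed rises by 82.79; labor force unchanged → E = 2,495.96, U = 143.92, labor force = 2,639.88 thousand.
New unemployment rate = 143.92 / 2,639.88 = 5.45%.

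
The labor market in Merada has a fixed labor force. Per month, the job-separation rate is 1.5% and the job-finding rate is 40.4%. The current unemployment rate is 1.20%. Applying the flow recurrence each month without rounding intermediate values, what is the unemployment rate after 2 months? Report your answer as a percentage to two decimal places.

With a fixed labor force, u_{t+1} = u_t + s·(1−u_t) − f·u_t = u_t·(1−s−f) + s.
Here 1−s−f = 0.581 and s = 0.015.
u_1 = 0.012000 × 0.581 + 0.015 = 0.021972.
u_2 = 0.021972 × 0.581 + 0.015 = 0.027766.

Unemployment rate after two months ≈ 2.78%.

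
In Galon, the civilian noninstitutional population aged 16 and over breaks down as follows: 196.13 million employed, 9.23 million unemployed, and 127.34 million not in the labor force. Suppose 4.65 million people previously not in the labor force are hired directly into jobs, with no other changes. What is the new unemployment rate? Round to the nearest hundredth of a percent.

New unemployment rate ≈ 4.40%.

Initially, labor force = 196.13 + 9.23 = 205.36 million, so u = 9.23/205.36 = 4.49%.
After the change, employed and labor force both rise by 4.65; unemployed unchanged → E = 200.78, U = 9.23, labor force = 210.01 million.
New unemployment rate = 9.23 / 210.01 = 4.40%.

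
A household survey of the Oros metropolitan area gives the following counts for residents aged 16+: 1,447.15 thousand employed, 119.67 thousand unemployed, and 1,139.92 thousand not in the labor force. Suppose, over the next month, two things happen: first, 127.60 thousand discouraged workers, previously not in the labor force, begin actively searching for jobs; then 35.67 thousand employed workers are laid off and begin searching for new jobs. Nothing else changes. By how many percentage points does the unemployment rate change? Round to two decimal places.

Initially, labor force = 1,447.15 + 119.67 = 1,566.82 thousand, so u = 119.67/1,566.82 = 7.64%.
After the first change, unemployed and labor force both rise by 127.60 → E = 1,447.15, U = 247.27, labor force = 1,694.42 thousand.
After the second change, employed falls and unemployed rises by 35.67; labor force unchanged → E = 1,411.48, U = 282.94, labor force = 1,694.42 thousand.
New unemployment rate = 282.94 / 1,694.42 = 16.70%.
Change = 16.70% − 7.64% = +9.06 percentage points.

The unemployment rate changes by +9.06 percentage points.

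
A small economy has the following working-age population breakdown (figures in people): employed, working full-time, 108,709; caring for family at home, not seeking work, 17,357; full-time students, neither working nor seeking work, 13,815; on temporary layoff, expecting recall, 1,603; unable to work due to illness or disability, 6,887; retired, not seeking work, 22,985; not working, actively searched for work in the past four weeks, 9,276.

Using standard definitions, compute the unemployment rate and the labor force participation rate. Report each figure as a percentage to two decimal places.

Employed = 108,709.
Unemployed = 1,603 + 9,276 = 10,879 (jobless and actively searching, or on temporary layoff).
Labor force = 108,709 + 10,879 = 119,588.
Not in labor force = 17,357 + 13,815 + 6,887 + 22,985 = 61,044 (those not working and not actively searching are outside the labor force).
Civilian working-age population = 119,588 + 61,044 = 180,632.
Unemployment rate = 10,879 / 119,588 = 9.10%.
Labor force participation rate = 119,588 / 180,632 = 66.21%.

Unemployment rate ≈ 9.10%; labor force participation rate ≈ 66.21%.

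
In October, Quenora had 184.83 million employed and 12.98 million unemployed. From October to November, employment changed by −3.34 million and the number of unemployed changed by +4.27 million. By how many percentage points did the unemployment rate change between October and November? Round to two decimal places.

The unemployment rate changed by +2.12 percentage points.

October: labor force = 184.83 + 12.98 = 197.81; u = 12.98/197.81 = 6.56%.
November: labor force = 181.49 + 17.25 = 198.74; u = 17.25/198.74 = 8.68%.
Change = 8.68% − 6.56% = +2.12 pp.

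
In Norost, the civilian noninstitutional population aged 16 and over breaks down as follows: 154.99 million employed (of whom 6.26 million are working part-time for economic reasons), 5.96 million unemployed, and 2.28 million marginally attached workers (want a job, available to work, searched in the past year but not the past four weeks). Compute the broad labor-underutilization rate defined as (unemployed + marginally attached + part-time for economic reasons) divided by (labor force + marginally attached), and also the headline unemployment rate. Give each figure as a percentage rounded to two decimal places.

Labor force = 154.99 + 5.96 = 160.95 million.
Numerator = 5.96 + 2.28 + 6.26 = 14.50 million.
Denominator = 160.95 + 2.28 = 163.23 million.
Broad rate = 14.50 / 163.23 = 8.88%.
Headline unemployment rate = 5.96 / 160.95 = 3.70%.

Broad underutilization rate ≈ 8.88%; headline unemployment rate ≈ 3.70%.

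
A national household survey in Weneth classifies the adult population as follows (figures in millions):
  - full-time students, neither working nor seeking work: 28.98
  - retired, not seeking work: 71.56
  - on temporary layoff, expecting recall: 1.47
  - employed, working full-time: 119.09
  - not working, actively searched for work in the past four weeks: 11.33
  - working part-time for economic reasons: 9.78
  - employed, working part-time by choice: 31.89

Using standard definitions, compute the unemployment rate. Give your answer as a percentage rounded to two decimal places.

Unemployment rate ≈ 7.37%.

Employed = 119.09 + 9.78 + 31.89 = 160.76 million (anyone who worked, including part-time for economic reasons, counts as employed).
Unemployed = 1.47 + 11.33 = 12.80 million (jobless and actively searching, or on temporary layoff).
Labor force = 160.76 + 12.80 = 173.56 million.
Unemployment rate = 12.80 / 173.56 = 7.37%.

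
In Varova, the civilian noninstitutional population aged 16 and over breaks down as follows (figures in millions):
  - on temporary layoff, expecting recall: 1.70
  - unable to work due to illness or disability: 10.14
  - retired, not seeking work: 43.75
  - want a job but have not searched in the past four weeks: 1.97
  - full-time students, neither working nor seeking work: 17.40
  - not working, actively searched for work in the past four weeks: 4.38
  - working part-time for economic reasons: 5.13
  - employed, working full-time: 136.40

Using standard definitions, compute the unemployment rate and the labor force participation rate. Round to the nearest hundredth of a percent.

Employed = 5.13 + 136.40 = 141.53 million (anyone who worked, including part-time for economic reasons, counts as employed).
Unemployed = 1.70 + 4.38 = 6.08 million (jobless and actively searching, or on temporary layoff).
Labor force = 141.53 + 6.08 = 147.61 million.
Not in labor force = 10.14 + 43.75 + 1.97 + 17.40 = 73.26 million (those not working and not actively searching are outside the labor force — including those who want a job but have given up searching).
Civilian working-age population = 147.61 + 73.26 = 220.87 million.
Unemployment rate = 6.08 / 147.61 = 4.12%.
Labor force participation rate = 147.61 / 220.87 = 66.83%.

Unemployment rate ≈ 4.12%; labor force participation rate ≈ 66.83%.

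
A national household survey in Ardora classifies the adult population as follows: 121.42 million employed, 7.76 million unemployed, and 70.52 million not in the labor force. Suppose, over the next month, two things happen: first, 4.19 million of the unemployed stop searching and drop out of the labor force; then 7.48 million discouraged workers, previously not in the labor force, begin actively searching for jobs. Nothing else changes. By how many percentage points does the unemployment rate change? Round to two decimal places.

Initially, labor force = 121.42 + 7.76 = 129.18 million, so u = 7.76/129.18 = 6.01%.
After the first change, unemployed and labor force both fall by 4.19 → E = 121.42, U = 3.57, labor force = 124.99 million.
After the second change, unemployed and labor force both rise by 7.48 → E = 121.42, U = 11.05, labor force = 132.47 million.
New unemployment rate = 11.05 / 132.47 = 8.34%.
Change = 8.34% − 6.01% = +2.33 percentage points.

The unemployment rate changes by +2.33 percentage points.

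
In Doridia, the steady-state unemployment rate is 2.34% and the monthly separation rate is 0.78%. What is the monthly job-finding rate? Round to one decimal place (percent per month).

From u* = s/(s+f): f = s·(1−u)/u.
f = 0.78 × (1 − 0.0234) / 0.0234 = 0.7617 / 0.0234 ≈ 32.6% per month.

Job-finding rate ≈ 32.6% per month.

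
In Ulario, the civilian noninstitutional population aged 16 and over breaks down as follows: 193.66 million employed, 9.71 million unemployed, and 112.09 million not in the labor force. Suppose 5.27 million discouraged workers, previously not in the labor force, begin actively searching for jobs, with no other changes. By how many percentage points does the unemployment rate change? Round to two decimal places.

Initially, labor force = 193.66 + 9.71 = 203.37 million, so u = 9.71/203.37 = 4.77%.
After the change, unemployed and labor force both rise by 5.27 → E = 193.66, U = 14.98, labor force = 208.64 million.
New unemployment rate = 14.98 / 208.64 = 7.18%.
Change = 7.18% − 4.77% = +2.41 percentage points.

The unemployment rate changes by +2.41 percentage points.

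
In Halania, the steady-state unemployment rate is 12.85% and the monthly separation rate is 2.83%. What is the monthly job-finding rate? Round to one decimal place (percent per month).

From u* = s/(s+f): f = s·(1−u)/u.
f = 2.83 × (1 − 0.1285) / 0.1285 = 2.4663 / 0.1285 ≈ 19.2% per month.

Job-finding rate ≈ 19.2% per month.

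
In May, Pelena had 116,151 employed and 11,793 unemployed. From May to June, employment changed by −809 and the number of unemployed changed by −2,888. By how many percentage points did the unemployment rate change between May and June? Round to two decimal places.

May: labor force = 116,151 + 11,793 = 127,944; u = 11,793/127,944 = 9.22%.
June: labor force = 115,342 + 8,905 = 124,247; u = 8,905/124,247 = 7.17%.
Change = 7.17% − 9.22% = −2.05 pp.

The unemployment rate changed by −2.05 percentage points.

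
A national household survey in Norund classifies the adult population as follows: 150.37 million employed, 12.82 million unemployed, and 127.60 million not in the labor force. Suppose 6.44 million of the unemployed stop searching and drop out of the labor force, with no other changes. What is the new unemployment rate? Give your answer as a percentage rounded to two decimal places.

Initially, labor force = 150.37 + 12.82 = 163.19 million, so u = 12.82/163.19 = 7.86%.
After the change, unemployed and labor force both fall by 6.44 → E = 150.37, U = 6.38, labor force = 156.75 million.
New unemployment rate = 6.38 / 156.75 = 4.07%.

New unemployment rate ≈ 4.07%.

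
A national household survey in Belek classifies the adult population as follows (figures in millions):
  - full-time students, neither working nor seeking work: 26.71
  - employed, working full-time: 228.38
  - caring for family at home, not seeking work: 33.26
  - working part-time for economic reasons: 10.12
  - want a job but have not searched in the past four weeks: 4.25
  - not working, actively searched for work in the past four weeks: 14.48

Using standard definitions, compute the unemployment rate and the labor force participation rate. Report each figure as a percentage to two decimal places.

Unemployment rate ≈ 5.72%; labor force participation rate ≈ 79.75%.

Employed = 228.38 + 10.12 = 238.50 million (anyone who worked, including part-time for economic reasons, counts as employed).
Unemployed = 14.48 million.
Labor force = 238.50 + 14.48 = 252.98 million.
Not in labor force = 26.71 + 33.26 + 4.25 = 64.22 million (those not working and not actively searching are outside the labor force — including those who want a job but have given up searching).
Civilian working-age population = 252.98 + 64.22 = 317.20 million.
Unemployment rate = 14.48 / 252.98 = 5.72%.
Labor force participation rate = 252.98 / 317.20 = 79.75%.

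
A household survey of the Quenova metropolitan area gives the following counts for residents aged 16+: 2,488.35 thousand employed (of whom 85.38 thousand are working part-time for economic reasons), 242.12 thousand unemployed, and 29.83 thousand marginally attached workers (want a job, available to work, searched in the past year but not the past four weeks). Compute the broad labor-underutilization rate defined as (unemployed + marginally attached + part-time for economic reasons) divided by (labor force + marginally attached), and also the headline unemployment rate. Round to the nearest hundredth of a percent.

Labor force = 2,488.35 + 242.12 = 2,730.47 thousand.
Numerator = 242.12 + 29.83 + 85.38 = 357.33 thousand.
Denominator = 2,730.47 + 29.83 = 2,760.30 thousand.
Broad rate = 357.33 / 2,760.30 = 12.95%.
Headline unemployment rate = 242.12 / 2,730.47 = 8.87%.

Broad underutilization rate ≈ 12.95%; headline unemployment rate ≈ 8.87%.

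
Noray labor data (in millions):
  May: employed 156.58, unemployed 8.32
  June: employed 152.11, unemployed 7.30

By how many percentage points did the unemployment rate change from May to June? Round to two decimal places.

The unemployment rate changed by −0.47 percentage points.

May: labor force = 156.58 + 8.32 = 164.90; u = 8.32/164.90 = 5.05%.
June: labor force = 152.11 + 7.30 = 159.41; u = 7.30/159.41 = 4.58%.
Change = 4.58% − 5.05% = −0.47 pp.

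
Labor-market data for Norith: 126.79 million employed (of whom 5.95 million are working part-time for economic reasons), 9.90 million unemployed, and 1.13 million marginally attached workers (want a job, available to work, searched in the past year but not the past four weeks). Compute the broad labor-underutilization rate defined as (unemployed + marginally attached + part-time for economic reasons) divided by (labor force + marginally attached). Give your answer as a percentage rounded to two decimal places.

Broad underutilization rate ≈ 12.32%.

Labor force = 126.79 + 9.90 = 136.69 million.
Numerator = 9.90 + 1.13 + 5.95 = 16.98 million.
Denominator = 136.69 + 1.13 = 137.82 million.
Broad rate = 16.98 / 137.82 = 12.32%.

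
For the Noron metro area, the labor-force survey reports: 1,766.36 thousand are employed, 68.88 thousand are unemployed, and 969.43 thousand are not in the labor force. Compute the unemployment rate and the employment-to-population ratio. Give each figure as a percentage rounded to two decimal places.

Labor force = employed + unemployed = 1,766.36 + 68.88 = 1,835.24 thousand.
Working-age population = 1,835.24 + 969.43 = 2,804.67 thousand.
Unemployment rate = 68.88 / 1,835.24 = 3.75%.
Employment-population ratio = 1,766.36 / 2,804.67 = 62.98%.

Unemployment rate ≈ 3.75%; employment-population ratio ≈ 62.98%.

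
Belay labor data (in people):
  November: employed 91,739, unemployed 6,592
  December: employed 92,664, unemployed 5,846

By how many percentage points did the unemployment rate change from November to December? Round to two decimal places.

The unemployment rate changed by −0.77 percentage points.

November: labor force = 91,739 + 6,592 = 98,331; u = 6,592/98,331 = 6.70%.
December: labor force = 92,664 + 5,846 = 98,510; u = 5,846/98,510 = 5.93%.
Change = 5.93% − 6.70% = −0.77 pp.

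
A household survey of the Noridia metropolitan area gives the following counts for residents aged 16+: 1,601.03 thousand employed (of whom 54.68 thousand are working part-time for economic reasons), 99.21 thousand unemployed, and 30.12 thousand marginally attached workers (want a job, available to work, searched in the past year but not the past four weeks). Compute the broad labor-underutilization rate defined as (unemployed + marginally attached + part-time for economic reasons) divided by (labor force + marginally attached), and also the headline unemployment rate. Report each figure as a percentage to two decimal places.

Labor force = 1,601.03 + 99.21 = 1,700.24 thousand.
Numerator = 99.21 + 30.12 + 54.68 = 184.01 thousand.
Denominator = 1,700.24 + 30.12 = 1,730.36 thousand.
Broad rate = 184.01 / 1,730.36 = 10.63%.
Headline unemployment rate = 99.21 / 1,700.24 = 5.84%.

Broad underutilization rate ≈ 10.63%; headline unemployment rate ≈ 5.84%.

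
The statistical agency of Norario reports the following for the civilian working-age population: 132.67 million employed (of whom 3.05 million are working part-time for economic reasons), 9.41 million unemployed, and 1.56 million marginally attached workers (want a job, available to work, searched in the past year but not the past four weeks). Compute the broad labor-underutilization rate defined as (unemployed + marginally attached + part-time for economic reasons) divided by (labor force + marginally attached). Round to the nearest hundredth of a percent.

Broad underutilization rate ≈ 9.76%.

Labor force = 132.67 + 9.41 = 142.08 million.
Numerator = 9.41 + 1.56 + 3.05 = 14.02 million.
Denominator = 142.08 + 1.56 = 143.64 million.
Broad rate = 14.02 / 143.64 = 9.76%.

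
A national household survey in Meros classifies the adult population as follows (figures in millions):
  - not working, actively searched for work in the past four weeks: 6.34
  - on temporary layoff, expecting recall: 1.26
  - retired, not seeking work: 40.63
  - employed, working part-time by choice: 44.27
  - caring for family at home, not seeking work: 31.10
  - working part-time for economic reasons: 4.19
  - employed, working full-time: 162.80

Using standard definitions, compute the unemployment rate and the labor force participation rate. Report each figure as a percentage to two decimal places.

Employed = 44.27 + 4.19 + 162.80 = 211.26 million (anyone who worked, including part-time for economic reasons, counts as employed).
Unemployed = 6.34 + 1.26 = 7.60 million (jobless and actively searching, or on temporary layoff).
Labor force = 211.26 + 7.60 = 218.86 million.
Not in labor force = 40.63 + 31.10 = 71.73 million (those not working and not actively searching are outside the labor force).
Civilian working-age population = 218.86 + 71.73 = 290.59 million.
Unemployment rate = 7.60 / 218.86 = 3.47%.
Labor force participation rate = 218.86 / 290.59 = 75.32%.

Unemployment rate ≈ 3.47%; labor force participation rate ≈ 75.32%.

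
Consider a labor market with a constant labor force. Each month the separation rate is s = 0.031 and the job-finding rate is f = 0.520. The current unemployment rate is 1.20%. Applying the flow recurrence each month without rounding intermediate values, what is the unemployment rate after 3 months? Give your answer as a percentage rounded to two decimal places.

Unemployment rate after three months ≈ 5.23%.

With a fixed labor force, u_{t+1} = u_t + s·(1−u_t) − f·u_t = u_t·(1−s−f) + s.
Here 1−s−f = 0.449 and s = 0.031.
u_1 = 0.012000 × 0.449 + 0.031 = 0.036388.
u_2 = 0.036388 × 0.449 + 0.031 = 0.047338.
u_3 = 0.047338 × 0.449 + 0.031 = 0.052255.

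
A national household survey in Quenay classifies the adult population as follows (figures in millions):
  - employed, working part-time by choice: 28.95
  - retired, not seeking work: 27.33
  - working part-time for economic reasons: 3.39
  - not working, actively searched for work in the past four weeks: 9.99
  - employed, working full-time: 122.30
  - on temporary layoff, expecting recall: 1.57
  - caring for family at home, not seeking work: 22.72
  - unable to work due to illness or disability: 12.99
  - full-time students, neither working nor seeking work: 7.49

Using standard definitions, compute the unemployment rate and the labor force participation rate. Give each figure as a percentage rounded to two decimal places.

Employed = 28.95 + 3.39 + 122.30 = 154.64 million (anyone who worked, including part-time for economic reasons, counts as employed).
Unemployed = 9.99 + 1.57 = 11.56 million (jobless and actively searching, or on temporary layoff).
Labor force = 154.64 + 11.56 = 166.20 million.
Not in labor force = 27.33 + 22.72 + 12.99 + 7.49 = 70.53 million (those not working and not actively searching are outside the labor force).
Civilian working-age population = 166.20 + 70.53 = 236.73 million.
Unemployment rate = 11.56 / 166.20 = 6.96%.
Labor force participation rate = 166.20 / 236.73 = 70.21%.

Unemployment rate ≈ 6.96%; labor force participation rate ≈ 70.21%.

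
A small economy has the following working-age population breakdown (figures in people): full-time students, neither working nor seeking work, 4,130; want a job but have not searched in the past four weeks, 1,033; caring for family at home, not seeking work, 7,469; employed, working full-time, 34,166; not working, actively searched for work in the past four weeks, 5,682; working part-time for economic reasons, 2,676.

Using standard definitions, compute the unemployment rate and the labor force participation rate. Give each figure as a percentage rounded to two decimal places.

Employed = 34,166 + 2,676 = 36,842 (anyone who worked, including part-time for economic reasons, counts as employed).
Unemployed = 5,682.
Labor force = 36,842 + 5,682 = 42,524.
Not in labor force = 4,130 + 1,033 + 7,469 = 12,632 (those not working and not actively searching are outside the labor force — including those who want a job but have given up searching).
Civilian working-age population = 42,524 + 12,632 = 55,156.
Unemployment rate = 5,682 / 42,524 = 13.36%.
Labor force participation rate = 42,524 / 55,156 = 77.10%.

Unemployment rate ≈ 13.36%; labor force participation rate ≈ 77.10%.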